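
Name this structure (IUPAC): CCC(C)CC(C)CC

3,5-dimethylheptane

The parent chain contains 7 carbons (heptane).
Numbering from either end gives identical locants here.
That gives methyl groups at C-3 and C-5.
Putting it together: 3,5-dimethylheptane.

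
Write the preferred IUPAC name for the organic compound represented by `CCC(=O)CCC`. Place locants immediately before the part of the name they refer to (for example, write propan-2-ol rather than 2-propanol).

Counting along the main chain through the carbonyl gives 6 carbons: the parent is hexane.
The highest-priority functional group is a ketone (C=O on an internal carbon), so the name ends in -one.
Number the chain so that numbering from this end puts the carbonyl group at C-3 rather than C-4.
With this numbering: the carbonyl at C-3.
The name is hexan-3-one.

hexan-3-one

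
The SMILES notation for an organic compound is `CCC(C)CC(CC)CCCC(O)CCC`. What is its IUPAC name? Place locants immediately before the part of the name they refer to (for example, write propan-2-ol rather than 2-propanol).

Counting along the main chain through the –OH group gives 12 carbons: the parent is dodecane.
The principal characteristic group is an alcohol (–OH), named with the suffix -ol.
Number the chain so that numbering from this end puts the hydroxyl group at C-4 rather than C-9.
With this numbering: the hydroxyl at C-4; an ethyl group at C-8; a methyl group at C-10.
Substituent prefixes are cited in alphabetical order (multiplying prefixes like di-/tri- are ignored for ordering).
The name is 8-ethyl-10-methyldodecan-4-ol.

8-ethyl-10-methyldodecan-4-ol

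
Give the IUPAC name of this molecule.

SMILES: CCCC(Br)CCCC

4-bromooctane

The longest carbon chain is 8 atoms: the parent is octane.
Choose the numbering such that the substituent locant set {4} is lower than {5} at the first point of difference.
With this numbering: a bromo group at C-4.
The name is 4-bromooctane.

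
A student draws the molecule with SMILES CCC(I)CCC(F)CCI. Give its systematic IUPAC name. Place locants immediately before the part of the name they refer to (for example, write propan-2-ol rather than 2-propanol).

3-fluoro-1,6-diiodooctane

The longest continuous carbon chain has 8 atoms, so the parent hydride is octane.
Choose the numbering such that the substituent locant set {1,3,6} is lower than {3,6,8} at the first point of difference.
With this numbering: a fluoro group at C-3; iodo groups at C-1 and C-6.
Prefixes are listed alphabetically: fluoro, iodo.
Putting it together: 3-fluoro-1,6-diiodooctane.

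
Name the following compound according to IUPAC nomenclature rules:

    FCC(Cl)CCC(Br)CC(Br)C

5,7-dibromo-2-chloro-1-fluorooctane

The longest carbon chain is 8 atoms: the parent is octane.
The numbering direction is chosen so that the substituent locant set {1,2,5,7} is lower than {2,4,7,8} at the first point of difference.
This places bromo groups at C-5 and C-7; a chloro group at C-2; a fluoro group at C-1.
Substituent prefixes are cited in alphabetical order (multiplying prefixes like di-/tri- are ignored for ordering).
Putting it together: 5,7-dibromo-2-chloro-1-fluorooctane.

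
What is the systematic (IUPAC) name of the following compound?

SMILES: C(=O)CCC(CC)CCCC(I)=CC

The longest carbon chain that includes the –CHO group and the multiple bond has 10 carbons, so the parent hydride is decane.
The principal characteristic group is an aldehyde (terminal –CHO), named with the suffix -al.
A C=C double bond in the chain gives the infix -ene-.
Number the chain so that the aldehyde carbon is C-1 by definition.
This places the double bond between C-8 and C-9; an ethyl group at C-4; an iodo group at C-8.
Prefixes are listed alphabetically: ethyl, iodo.
The name is 4-ethyl-8-iododec-8-enal.

4-ethyl-8-iododec-8-enal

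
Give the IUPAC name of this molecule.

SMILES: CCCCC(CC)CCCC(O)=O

The longest chain bearing the –COOH group is 9 carbons long (nonane).
The principal characteristic group is a carboxylic acid (terminal –COOH), named with the suffix -oic acid.
Number the chain so that the carboxylic acid carbon is C-1 by definition.
This places an ethyl group at C-5.
The name is 5-ethylnonanoic acid.

5-ethylnonanoic acid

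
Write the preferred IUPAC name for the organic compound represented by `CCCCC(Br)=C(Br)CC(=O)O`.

3,4-dibromooct-3-enoic acid

Counting along the main chain through the –COOH group and the multiple bond gives 8 carbons: the parent is octane.
The highest-priority functional group is a carboxylic acid (terminal –COOH), so the name ends in -oic acid.
The chain contains a C=C double bond, so the unsaturation ending is -ene.
Number the chain so that the carboxylic acid carbon is C-1 by definition.
This places the double bond between C-3 and C-4; bromo groups at C-3 and C-4.
Assembling the pieces gives 3,4-dibromooct-3-enoic acid.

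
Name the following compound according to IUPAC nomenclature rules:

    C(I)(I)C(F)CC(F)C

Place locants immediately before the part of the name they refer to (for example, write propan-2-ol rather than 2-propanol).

The longest continuous carbon chain has 5 atoms, so the parent hydride is pentane.
The numbering direction is chosen so that the substituent locant set {1,1,2,4} is lower than {2,4,5,5} at the first point of difference.
This places fluoro groups at C-2 and C-4; two iodo groups at C-1.
The substituents are ordered alphabetically, ignoring any di-/tri- multipliers.
Assembling the pieces gives 2,4-difluoro-1,1-diiodopentane.

2,4-difluoro-1,1-diiodopentane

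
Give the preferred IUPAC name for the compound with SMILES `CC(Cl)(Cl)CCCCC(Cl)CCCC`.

The longest continuous carbon chain has 11 atoms, so the parent hydride is undecane.
Number the chain so that the substituent locant set {2,2,7} is lower than {5,10,10} at the first point of difference.
This places chloro groups at C-2 (×2) and C-7.
The name is 2,2,7-trichloroundecane.

2,2,7-trichloroundecane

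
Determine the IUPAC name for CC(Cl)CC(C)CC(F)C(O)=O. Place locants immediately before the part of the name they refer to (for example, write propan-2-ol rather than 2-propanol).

The longest chain bearing the –COOH group is 7 carbons long (heptane).
The highest-priority functional group is a carboxylic acid (terminal –COOH), so the name ends in -oic acid.
Number the chain so that the carboxylic acid carbon is C-1 by definition.
With this numbering: a chloro group at C-6; a fluoro group at C-2; a methyl group at C-4.
The substituents are ordered alphabetically, ignoring any di-/tri- multipliers.
Putting it together: 6-chloro-2-fluoro-4-methylheptanoic acid.

6-chloro-2-fluoro-4-methylheptanoic acid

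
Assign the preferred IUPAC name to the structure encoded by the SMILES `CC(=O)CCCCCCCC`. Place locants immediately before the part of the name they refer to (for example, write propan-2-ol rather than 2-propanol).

The longest chain bearing the carbonyl is 10 carbons long (decane).
The principal characteristic group is a ketone (C=O on an internal carbon), named with the suffix -one.
Choose the numbering such that numbering from this end puts the carbonyl group at C-2 rather than C-9.
With this numbering: the carbonyl at C-2.
Putting it together: decan-2-one.

decan-2-one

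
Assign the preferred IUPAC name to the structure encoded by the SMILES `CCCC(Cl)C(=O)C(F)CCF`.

5-chloro-1,3-difluorooctan-4-one

The longest chain bearing the carbonyl is 8 carbons long (octane).
The highest-priority functional group is a ketone (C=O on an internal carbon), so the name ends in -one.
Choose the numbering such that numbering from this end puts the carbonyl group at C-4 rather than C-5.
This places the carbonyl at C-4; a chloro group at C-5; fluoro groups at C-1 and C-3.
Prefixes are listed alphabetically: chloro, fluoro.
The name is 5-chloro-1,3-difluorooctan-4-one.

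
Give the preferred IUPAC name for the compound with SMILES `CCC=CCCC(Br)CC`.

7-bromonon-3-ene

The longest chain bearing the multiple bond is 9 carbons long (nonane).
There is one C=C double bond, indicated by the ending -ene.
Number the chain so that numbering from this end puts the double bond at C-3 rather than C-6.
This places the double bond between C-3 and C-4; a bromo group at C-7.
Assembling the pieces gives 7-bromonon-3-ene.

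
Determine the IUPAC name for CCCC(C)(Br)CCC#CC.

6-bromo-6-methylnon-2-yne

The longest carbon chain that includes the multiple bond has 9 carbons, so the parent hydride is nonane.
There is one C≡C triple bond, indicated by the ending -yne.
Choose the numbering such that numbering from this end puts the triple bond at C-2 rather than C-7.
This places the triple bond between C-2 and C-3; a bromo group at C-6; a methyl group at C-6.
The substituents are ordered alphabetically, ignoring any di-/tri- multipliers.
Assembling the pieces gives 6-bromo-6-methylnon-2-yne.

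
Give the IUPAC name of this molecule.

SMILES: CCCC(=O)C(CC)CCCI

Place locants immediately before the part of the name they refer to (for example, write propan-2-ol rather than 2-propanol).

The longest chain bearing the carbonyl is 8 carbons long (octane).
A ketone (C=O on an internal carbon) is the principal characteristic group, giving the suffix -one.
Choose the numbering such that numbering from this end puts the carbonyl group at C-4 rather than C-5.
That gives the carbonyl at C-4; an ethyl group at C-5; an iodo group at C-8.
The substituents are ordered alphabetically, ignoring any di-/tri- multipliers.
The name is 5-ethyl-8-iodooctan-4-one.

5-ethyl-8-iodooctan-4-one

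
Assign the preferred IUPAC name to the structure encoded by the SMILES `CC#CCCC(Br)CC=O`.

3-bromooct-6-ynal

The longest carbon chain that includes the –CHO group and the multiple bond has 8 carbons, so the parent hydride is octane.
An aldehyde (terminal –CHO) is the principal characteristic group, giving the suffix -al.
The chain contains a C≡C triple bond, so the unsaturation ending is -yne.
Choose the numbering such that the aldehyde carbon is C-1 by definition.
That gives the triple bond between C-6 and C-7; a bromo group at C-3.
The name is 3-bromooct-6-ynal.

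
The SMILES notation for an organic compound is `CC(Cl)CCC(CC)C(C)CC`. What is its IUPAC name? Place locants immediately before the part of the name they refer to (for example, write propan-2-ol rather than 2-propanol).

The parent chain contains 8 carbons (octane).
The numbering direction is chosen so that the substituent locant set {2,5,6} is lower than {3,4,7} at the first point of difference.
This places a chloro group at C-2; an ethyl group at C-5; a methyl group at C-6.
Substituent prefixes are cited in alphabetical order (multiplying prefixes like di-/tri- are ignored for ordering).
Putting it together: 2-chloro-5-ethyl-6-methyloctane.

2-chloro-5-ethyl-6-methyloctane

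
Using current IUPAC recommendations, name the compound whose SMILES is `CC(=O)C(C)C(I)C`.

4-iodo-3-methylpentan-2-one

The longest carbon chain that includes the carbonyl has 5 carbons, so the parent hydride is pentane.
The highest-priority functional group is a ketone (C=O on an internal carbon), so the name ends in -one.
The numbering direction is chosen so that numbering from this end puts the carbonyl group at C-2 rather than C-4.
That gives the carbonyl at C-2; an iodo group at C-4; a methyl group at C-3.
Substituent prefixes are cited in alphabetical order (multiplying prefixes like di-/tri- are ignored for ordering).
Putting it together: 4-iodo-3-methylpentan-2-one.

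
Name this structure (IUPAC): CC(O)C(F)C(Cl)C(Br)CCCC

Counting along the main chain through the –OH group gives 9 carbons: the parent is nonane.
The principal characteristic group is an alcohol (–OH), named with the suffix -ol.
Choose the numbering such that numbering from this end puts the hydroxyl group at C-2 rather than C-8.
This places the hydroxyl at C-2; a bromo group at C-5; a chloro group at C-4; a fluoro group at C-3.
Prefixes are listed alphabetically: bromo, chloro, fluoro.
Putting it together: 5-bromo-4-chloro-3-fluorononan-2-ol.

5-bromo-4-chloro-3-fluorononan-2-ol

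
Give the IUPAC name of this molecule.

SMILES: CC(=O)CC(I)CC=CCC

4-iodonon-6-en-2-one

Counting along the main chain through the carbonyl and the multiple bond gives 9 carbons: the parent is nonane.
The principal characteristic group is a ketone (C=O on an internal carbon), named with the suffix -one.
There is one C=C double bond, indicated by the ending -ene.
Choose the numbering such that numbering from this end puts the carbonyl group at C-2 rather than C-8.
That gives the carbonyl at C-2; the double bond between C-6 and C-7; an iodo group at C-4.
Putting it together: 4-iodonon-6-en-2-one.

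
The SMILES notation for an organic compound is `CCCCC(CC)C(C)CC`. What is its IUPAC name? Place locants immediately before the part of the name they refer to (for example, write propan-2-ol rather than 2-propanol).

The longest carbon chain is 8 atoms: the parent is octane.
The numbering direction is chosen so that the substituent locant set {3,4} is lower than {5,6} at the first point of difference.
With this numbering: an ethyl group at C-4; a methyl group at C-3.
Prefixes are listed alphabetically: ethyl, methyl.
Putting it together: 4-ethyl-3-methyloctane.

4-ethyl-3-methyloctane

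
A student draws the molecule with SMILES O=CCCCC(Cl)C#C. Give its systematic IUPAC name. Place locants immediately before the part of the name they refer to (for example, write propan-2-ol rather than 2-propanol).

5-chlorohept-6-ynal

Counting along the main chain through the –CHO group and the multiple bond gives 7 carbons: the parent is heptane.
The highest-priority functional group is an aldehyde (terminal –CHO), so the name ends in -al.
A C≡C triple bond in the chain gives the infix -yne-.
The numbering direction is chosen so that the aldehyde carbon is C-1 by definition.
With this numbering: the triple bond between C-6 and C-7; a chloro group at C-5.
Putting it together: 5-chlorohept-6-ynal.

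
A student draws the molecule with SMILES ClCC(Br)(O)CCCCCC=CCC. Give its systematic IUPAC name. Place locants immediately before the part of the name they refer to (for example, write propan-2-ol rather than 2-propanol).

2-bromo-1-chloroundec-8-en-2-ol

The longest carbon chain that includes the –OH group and the multiple bond has 11 carbons, so the parent hydride is undecane.
An alcohol (–OH) is the principal characteristic group, giving the suffix -ol.
There is one C=C double bond, indicated by the ending -ene.
Choose the numbering such that numbering from this end puts the hydroxyl group at C-2 rather than C-10.
This places the hydroxyl at C-2; the double bond between C-8 and C-9; a bromo group at C-2; a chloro group at C-1.
Substituent prefixes are cited in alphabetical order (multiplying prefixes like di-/tri- are ignored for ordering).
Assembling the pieces gives 2-bromo-1-chloroundec-8-en-2-ol.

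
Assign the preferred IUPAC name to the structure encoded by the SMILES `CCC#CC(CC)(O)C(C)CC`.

4-ethyl-3-methyloct-5-yn-4-ol

The longest carbon chain that includes the –OH group and the multiple bond has 8 carbons, so the parent hydride is octane.
An alcohol (–OH) is the principal characteristic group, giving the suffix -ol.
The chain contains a C≡C triple bond, so the unsaturation ending is -yne.
The numbering direction is chosen so that numbering from this end puts the hydroxyl group at C-4 rather than C-5.
With this numbering: the hydroxyl at C-4; the triple bond between C-5 and C-6; an ethyl group at C-4; a methyl group at C-3.
The substituents are ordered alphabetically, ignoring any di-/tri- multipliers.
Putting it together: 4-ethyl-3-methyloct-5-yn-4-ol.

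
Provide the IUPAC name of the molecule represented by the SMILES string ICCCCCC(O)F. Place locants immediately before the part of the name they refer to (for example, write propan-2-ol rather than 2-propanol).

1-fluoro-6-iodohexan-1-ol

The longest carbon chain that includes the –OH group has 6 carbons, so the parent hydride is hexane.
The highest-priority functional group is an alcohol (–OH), so the name ends in -ol.
Number the chain so that numbering from this end puts the hydroxyl group at C-1 rather than C-6.
With this numbering: the hydroxyl at C-1; a fluoro group at C-1; an iodo group at C-6.
Prefixes are listed alphabetically: fluoro, iodo.
Assembling the pieces gives 1-fluoro-6-iodohexan-1-ol.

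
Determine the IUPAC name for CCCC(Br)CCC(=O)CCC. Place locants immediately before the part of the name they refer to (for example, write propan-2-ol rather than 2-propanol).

Counting along the main chain through the carbonyl gives 10 carbons: the parent is decane.
The highest-priority functional group is a ketone (C=O on an internal carbon), so the name ends in -one.
Number the chain so that numbering from this end puts the carbonyl group at C-4 rather than C-7.
That gives the carbonyl at C-4; a bromo group at C-7.
The name is 7-bromodecan-4-one.

7-bromodecan-4-one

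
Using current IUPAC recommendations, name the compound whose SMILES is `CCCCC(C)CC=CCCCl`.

The longest chain bearing the multiple bond is 10 carbons long (decane).
There is one C=C double bond, indicated by the ending -ene.
Number the chain so that numbering from this end puts the double bond at C-3 rather than C-7.
That gives the double bond between C-3 and C-4; a chloro group at C-1; a methyl group at C-6.
Substituent prefixes are cited in alphabetical order (multiplying prefixes like di-/tri- are ignored for ordering).
Putting it together: 1-chloro-6-methyldec-3-ene.

1-chloro-6-methyldec-3-ene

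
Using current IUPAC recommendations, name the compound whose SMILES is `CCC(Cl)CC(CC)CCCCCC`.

The longest carbon chain is 11 atoms: the parent is undecane.
Choose the numbering such that the substituent locant set {3,5} is lower than {7,9} at the first point of difference.
That gives a chloro group at C-3; an ethyl group at C-5.
Substituent prefixes are cited in alphabetical order (multiplying prefixes like di-/tri- are ignored for ordering).
Assembling the pieces gives 3-chloro-5-ethylundecane.

3-chloro-5-ethylundecane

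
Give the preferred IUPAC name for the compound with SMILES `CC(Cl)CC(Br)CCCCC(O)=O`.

6-bromo-8-chlorononanoic acid

Counting along the main chain through the –COOH group gives 9 carbons: the parent is nonane.
The highest-priority functional group is a carboxylic acid (terminal –COOH), so the name ends in -oic acid.
Choose the numbering such that the carboxylic acid carbon is C-1 by definition.
With this numbering: a bromo group at C-6; a chloro group at C-8.
The substituents are ordered alphabetically, ignoring any di-/tri- multipliers.
Putting it together: 6-bromo-8-chlorononanoic acid.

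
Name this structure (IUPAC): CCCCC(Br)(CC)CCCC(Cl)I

The longest carbon chain is 9 atoms: the parent is nonane.
Choose the numbering such that the substituent locant set {1,1,5,5} is lower than {5,5,9,9} at the first point of difference.
With this numbering: a bromo group at C-5; a chloro group at C-1; an ethyl group at C-5; an iodo group at C-1.
The substituents are ordered alphabetically, ignoring any di-/tri- multipliers.
Putting it together: 5-bromo-1-chloro-5-ethyl-1-iodononane.

5-bromo-1-chloro-5-ethyl-1-iodononane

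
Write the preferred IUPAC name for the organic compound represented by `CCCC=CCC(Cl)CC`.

7-chloronon-4-ene

The longest carbon chain that includes the multiple bond has 9 carbons, so the parent hydride is nonane.
There is one C=C double bond, indicated by the ending -ene.
Choose the numbering such that numbering from this end puts the double bond at C-4 rather than C-5.
This places the double bond between C-4 and C-5; a chloro group at C-7.
The name is 7-chloronon-4-ene.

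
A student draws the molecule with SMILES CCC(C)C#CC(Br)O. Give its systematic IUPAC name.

Counting along the main chain through the –OH group and the multiple bond gives 6 carbons: the parent is hexane.
The principal characteristic group is an alcohol (–OH), named with the suffix -ol.
There is one C≡C triple bond, indicated by the ending -yne.
Choose the numbering such that numbering from this end puts the hydroxyl group at C-1 rather than C-6.
With this numbering: the hydroxyl at C-1; the triple bond between C-2 and C-3; a bromo group at C-1; a methyl group at C-4.
The substituents are ordered alphabetically, ignoring any di-/tri- multipliers.
The name is 1-bromo-4-methylhex-2-yn-1-ol.

1-bromo-4-methylhex-2-yn-1-ol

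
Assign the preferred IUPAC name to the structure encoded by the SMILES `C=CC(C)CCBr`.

5-bromo-3-methylpent-1-ene

The longest chain bearing the multiple bond is 5 carbons long (pentane).
There is one C=C double bond, indicated by the ending -ene.
The numbering direction is chosen so that numbering from this end puts the double bond at C-1 rather than C-4.
With this numbering: the double bond between C-1 and C-2; a bromo group at C-5; a methyl group at C-3.
Substituent prefixes are cited in alphabetical order (multiplying prefixes like di-/tri- are ignored for ordering).
The name is 5-bromo-3-methylpent-1-ene.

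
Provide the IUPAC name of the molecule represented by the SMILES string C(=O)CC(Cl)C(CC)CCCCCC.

The longest chain bearing the –CHO group is 10 carbons long (decane).
The principal characteristic group is an aldehyde (terminal –CHO), named with the suffix -al.
Choose the numbering such that the aldehyde carbon is C-1 by definition.
With this numbering: a chloro group at C-3; an ethyl group at C-4.
Prefixes are listed alphabetically: chloro, ethyl.
The name is 3-chloro-4-ethyldecanal.

3-chloro-4-ethyldecanal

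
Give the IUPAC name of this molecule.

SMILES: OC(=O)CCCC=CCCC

The longest carbon chain that includes the –COOH group and the multiple bond has 9 carbons, so the parent hydride is nonane.
The highest-priority functional group is a carboxylic acid (terminal –COOH), so the name ends in -oic acid.
There is one C=C double bond, indicated by the ending -ene.
Number the chain so that the carboxylic acid carbon is C-1 by definition.
That gives the double bond between C-5 and C-6.
Putting it together: non-5-enoic acid.

non-5-enoic acid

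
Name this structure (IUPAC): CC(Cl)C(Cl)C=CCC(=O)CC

Counting along the main chain through the carbonyl and the multiple bond gives 9 carbons: the parent is nonane.
The highest-priority functional group is a ketone (C=O on an internal carbon), so the name ends in -one.
The chain contains a C=C double bond, so the unsaturation ending is -ene.
Choose the numbering such that numbering from this end puts the carbonyl group at C-3 rather than C-7.
This places the carbonyl at C-3; the double bond between C-5 and C-6; chloro groups at C-7 and C-8.
Putting it together: 7,8-dichloronon-5-en-3-one.

7,8-dichloronon-5-en-3-one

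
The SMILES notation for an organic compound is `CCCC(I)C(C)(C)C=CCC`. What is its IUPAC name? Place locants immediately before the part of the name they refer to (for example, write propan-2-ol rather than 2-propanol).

The longest carbon chain that includes the multiple bond has 9 carbons, so the parent hydride is nonane.
A C=C double bond in the chain gives the infix -ene-.
Choose the numbering such that numbering from this end puts the double bond at C-3 rather than C-6.
With this numbering: the double bond between C-3 and C-4; an iodo group at C-6; two methyl groups at C-5.
Substituent prefixes are cited in alphabetical order (multiplying prefixes like di-/tri- are ignored for ordering).
The name is 6-iodo-5,5-dimethylnon-3-ene.

6-iodo-5,5-dimethylnon-3-ene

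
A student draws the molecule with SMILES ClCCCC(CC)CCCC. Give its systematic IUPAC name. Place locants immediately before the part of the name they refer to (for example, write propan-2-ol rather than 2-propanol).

1-chloro-4-ethyloctane

The longest continuous carbon chain has 8 atoms, so the parent hydride is octane.
Number the chain so that the substituent locant set {1,4} is lower than {5,8} at the first point of difference.
With this numbering: a chloro group at C-1; an ethyl group at C-4.
Prefixes are listed alphabetically: chloro, ethyl.
Assembling the pieces gives 1-chloro-4-ethyloctane.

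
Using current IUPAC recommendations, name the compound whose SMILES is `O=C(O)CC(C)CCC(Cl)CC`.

Counting along the main chain through the –COOH group gives 8 carbons: the parent is octane.
The highest-priority functional group is a carboxylic acid (terminal –COOH), so the name ends in -oic acid.
The numbering direction is chosen so that the carboxylic acid carbon is C-1 by definition.
That gives a chloro group at C-6; a methyl group at C-3.
Substituent prefixes are cited in alphabetical order (multiplying prefixes like di-/tri- are ignored for ordering).
Assembling the pieces gives 6-chloro-3-methyloctanoic acid.

6-chloro-3-methyloctanoic acid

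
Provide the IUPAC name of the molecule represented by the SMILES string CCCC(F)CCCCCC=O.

7-fluorodecanal

The longest carbon chain that includes the –CHO group has 10 carbons, so the parent hydride is decane.
The principal characteristic group is an aldehyde (terminal –CHO), named with the suffix -al.
Number the chain so that the aldehyde carbon is C-1 by definition.
This places a fluoro group at C-7.
Putting it together: 7-fluorodecanal.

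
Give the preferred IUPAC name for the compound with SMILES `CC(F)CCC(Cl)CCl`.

1,2-dichloro-5-fluorohexane

The longest continuous carbon chain has 6 atoms, so the parent hydride is hexane.
Choose the numbering such that the substituent locant set {1,2,5} is lower than {2,5,6} at the first point of difference.
With this numbering: chloro groups at C-1 and C-2; a fluoro group at C-5.
Prefixes are listed alphabetically: chloro, fluoro.
Assembling the pieces gives 1,2-dichloro-5-fluorohexane.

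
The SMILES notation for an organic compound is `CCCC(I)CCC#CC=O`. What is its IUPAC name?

6-iodonon-2-ynal

Counting along the main chain through the –CHO group and the multiple bond gives 9 carbons: the parent is nonane.
The principal characteristic group is an aldehyde (terminal –CHO), named with the suffix -al.
The chain contains a C≡C triple bond, so the unsaturation ending is -yne.
Number the chain so that the aldehyde carbon is C-1 by definition.
That gives the triple bond between C-2 and C-3; an iodo group at C-6.
Assembling the pieces gives 6-iodonon-2-ynal.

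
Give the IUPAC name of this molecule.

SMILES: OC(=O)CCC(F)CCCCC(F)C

Counting along the main chain through the –COOH group gives 10 carbons: the parent is decane.
The principal characteristic group is a carboxylic acid (terminal –COOH), named with the suffix -oic acid.
Number the chain so that the carboxylic acid carbon is C-1 by definition.
This places fluoro groups at C-4 and C-9.
Putting it together: 4,9-difluorodecanoic acid.

4,9-difluorodecanoic acid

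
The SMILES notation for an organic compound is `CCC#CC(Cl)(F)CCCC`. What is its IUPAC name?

The longest chain bearing the multiple bond is 9 carbons long (nonane).
The chain contains a C≡C triple bond, so the unsaturation ending is -yne.
Choose the numbering such that numbering from this end puts the triple bond at C-3 rather than C-6.
With this numbering: the triple bond between C-3 and C-4; a chloro group at C-5; a fluoro group at C-5.
Prefixes are listed alphabetically: chloro, fluoro.
The name is 5-chloro-5-fluoronon-3-yne.

5-chloro-5-fluoronon-3-yne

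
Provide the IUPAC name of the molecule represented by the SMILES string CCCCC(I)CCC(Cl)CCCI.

4-chloro-1,7-diiodoundecane

The longest carbon chain is 11 atoms: the parent is undecane.
Number the chain so that the substituent locant set {1,4,7} is lower than {5,8,11} at the first point of difference.
With this numbering: a chloro group at C-4; iodo groups at C-1 and C-7.
Prefixes are listed alphabetically: chloro, iodo.
The name is 4-chloro-1,7-diiodoundecane.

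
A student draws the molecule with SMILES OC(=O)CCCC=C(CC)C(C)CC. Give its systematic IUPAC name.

The longest carbon chain that includes the –COOH group and the multiple bond has 9 carbons, so the parent hydride is nonane.
The highest-priority functional group is a carboxylic acid (terminal –COOH), so the name ends in -oic acid.
The chain contains a C=C double bond, so the unsaturation ending is -ene.
The numbering direction is chosen so that the carboxylic acid carbon is C-1 by definition.
With this numbering: the double bond between C-5 and C-6; an ethyl group at C-6; a methyl group at C-7.
The substituents are ordered alphabetically, ignoring any di-/tri- multipliers.
The name is 6-ethyl-7-methylnon-5-enoic acid.

6-ethyl-7-methylnon-5-enoic acid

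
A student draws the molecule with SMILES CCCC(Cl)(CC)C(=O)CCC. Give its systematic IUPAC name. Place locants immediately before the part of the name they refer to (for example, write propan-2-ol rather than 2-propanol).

The longest chain bearing the carbonyl is 8 carbons long (octane).
The principal characteristic group is a ketone (C=O on an internal carbon), named with the suffix -one.
Number the chain so that numbering from this end puts the carbonyl group at C-4 rather than C-5.
This places the carbonyl at C-4; a chloro group at C-5; an ethyl group at C-5.
The substituents are ordered alphabetically, ignoring any di-/tri- multipliers.
The name is 5-chloro-5-ethyloctan-4-one.

5-chloro-5-ethyloctan-4-one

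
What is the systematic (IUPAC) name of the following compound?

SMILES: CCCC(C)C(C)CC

3,4-dimethylheptane

The longest continuous carbon chain has 7 atoms, so the parent hydride is heptane.
Number the chain so that the substituent locant set {3,4} is lower than {4,5} at the first point of difference.
This places methyl groups at C-3 and C-4.
The name is 3,4-dimethylheptane.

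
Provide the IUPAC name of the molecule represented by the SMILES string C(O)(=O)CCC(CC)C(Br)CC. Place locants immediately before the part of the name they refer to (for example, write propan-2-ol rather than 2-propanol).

The longest carbon chain that includes the –COOH group has 7 carbons, so the parent hydride is heptane.
The highest-priority functional group is a carboxylic acid (terminal –COOH), so the name ends in -oic acid.
Choose the numbering such that the carboxylic acid carbon is C-1 by definition.
This places a bromo group at C-5; an ethyl group at C-4.
Substituent prefixes are cited in alphabetical order (multiplying prefixes like di-/tri- are ignored for ordering).
Assembling the pieces gives 5-bromo-4-ethylheptanoic acid.

5-bromo-4-ethylheptanoic acid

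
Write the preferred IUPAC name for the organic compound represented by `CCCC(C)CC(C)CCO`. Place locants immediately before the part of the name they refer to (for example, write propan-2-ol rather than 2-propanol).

Counting along the main chain through the –OH group gives 8 carbons: the parent is octane.
The highest-priority functional group is an alcohol (–OH), so the name ends in -ol.
Number the chain so that numbering from this end puts the hydroxyl group at C-1 rather than C-8.
That gives the hydroxyl at C-1; methyl groups at C-3 and C-5.
Putting it together: 3,5-dimethyloctan-1-ol.

3,5-dimethyloctan-1-ol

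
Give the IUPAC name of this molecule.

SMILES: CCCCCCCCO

Counting along the main chain through the –OH group gives 8 carbons: the parent is octane.
The principal characteristic group is an alcohol (–OH), named with the suffix -ol.
Choose the numbering such that numbering from this end puts the hydroxyl group at C-1 rather than C-8.
That gives the hydroxyl at C-1.
Assembling the pieces gives octan-1-ol.

octan-1-ol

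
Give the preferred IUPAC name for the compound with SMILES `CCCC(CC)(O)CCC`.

4-ethylheptan-4-ol

The longest carbon chain that includes the –OH group has 7 carbons, so the parent hydride is heptane.
An alcohol (–OH) is the principal characteristic group, giving the suffix -ol.
The molecule is symmetric, so either numbering direction gives the same locants.
That gives the hydroxyl at C-4; an ethyl group at C-4.
Assembling the pieces gives 4-ethylheptan-4-ol.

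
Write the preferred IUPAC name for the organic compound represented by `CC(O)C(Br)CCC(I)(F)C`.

The longest chain bearing the –OH group is 7 carbons long (heptane).
An alcohol (–OH) is the principal characteristic group, giving the suffix -ol.
Choose the numbering such that numbering from this end puts the hydroxyl group at C-2 rather than C-6.
This places the hydroxyl at C-2; a bromo group at C-3; a fluoro group at C-6; an iodo group at C-6.
The substituents are ordered alphabetically, ignoring any di-/tri- multipliers.
The name is 3-bromo-6-fluoro-6-iodoheptan-2-ol.

3-bromo-6-fluoro-6-iodoheptan-2-ol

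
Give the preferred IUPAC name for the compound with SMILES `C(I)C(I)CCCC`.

The longest carbon chain is 6 atoms: the parent is hexane.
Choose the numbering such that the substituent locant set {1,2} is lower than {5,6} at the first point of difference.
This places iodo groups at C-1 and C-2.
Assembling the pieces gives 1,2-diiodohexane.

1,2-diiodohexane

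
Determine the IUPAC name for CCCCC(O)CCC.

Counting along the main chain through the –OH group gives 8 carbons: the parent is octane.
The highest-priority functional group is an alcohol (–OH), so the name ends in -ol.
Choose the numbering such that numbering from this end puts the hydroxyl group at C-4 rather than C-5.
This places the hydroxyl at C-4.
Putting it together: octan-4-ol.

octan-4-ol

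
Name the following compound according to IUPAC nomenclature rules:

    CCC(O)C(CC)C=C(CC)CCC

The longest carbon chain that includes the –OH group and the multiple bond has 9 carbons, so the parent hydride is nonane.
The highest-priority functional group is an alcohol (–OH), so the name ends in -ol.
A C=C double bond in the chain gives the infix -ene-.
Number the chain so that numbering from this end puts the hydroxyl group at C-3 rather than C-7.
This places the hydroxyl at C-3; the double bond between C-5 and C-6; ethyl groups at C-4 and C-6.
The name is 4,6-diethylnon-5-en-3-ol.

4,6-diethylnon-5-en-3-ol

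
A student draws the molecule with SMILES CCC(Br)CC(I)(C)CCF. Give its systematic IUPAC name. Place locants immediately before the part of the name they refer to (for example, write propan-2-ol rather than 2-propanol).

5-bromo-1-fluoro-3-iodo-3-methylheptane

The parent chain contains 7 carbons (heptane).
Choose the numbering such that the substituent locant set {1,3,3,5} is lower than {3,5,5,7} at the first point of difference.
With this numbering: a bromo group at C-5; a fluoro group at C-1; an iodo group at C-3; a methyl group at C-3.
The substituents are ordered alphabetically, ignoring any di-/tri- multipliers.
Assembling the pieces gives 5-bromo-1-fluoro-3-iodo-3-methylheptane.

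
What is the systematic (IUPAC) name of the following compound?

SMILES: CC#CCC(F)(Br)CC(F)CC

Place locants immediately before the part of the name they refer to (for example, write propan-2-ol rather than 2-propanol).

5-bromo-5,7-difluoronon-2-yne

The longest chain bearing the multiple bond is 9 carbons long (nonane).
A C≡C triple bond in the chain gives the infix -yne-.
Choose the numbering such that numbering from this end puts the triple bond at C-2 rather than C-7.
This places the triple bond between C-2 and C-3; a bromo group at C-5; fluoro groups at C-5 and C-7.
The substituents are ordered alphabetically, ignoring any di-/tri- multipliers.
Assembling the pieces gives 5-bromo-5,7-difluoronon-2-yne.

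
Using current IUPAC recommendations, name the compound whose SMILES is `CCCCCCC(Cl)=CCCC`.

5-chloroundec-4-ene

The longest carbon chain that includes the multiple bond has 11 carbons, so the parent hydride is undecane.
There is one C=C double bond, indicated by the ending -ene.
The numbering direction is chosen so that numbering from this end puts the double bond at C-4 rather than C-7.
With this numbering: the double bond between C-4 and C-5; a chloro group at C-5.
The name is 5-chloroundec-4-ene.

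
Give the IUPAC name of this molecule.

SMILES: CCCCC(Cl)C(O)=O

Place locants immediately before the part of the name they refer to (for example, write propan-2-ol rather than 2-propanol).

The longest chain bearing the –COOH group is 6 carbons long (hexane).
A carboxylic acid (terminal –COOH) is the principal characteristic group, giving the suffix -oic acid.
Number the chain so that the carboxylic acid carbon is C-1 by definition.
With this numbering: a chloro group at C-2.
The name is 2-chlorohexanoic acid.

2-chlorohexanoic acid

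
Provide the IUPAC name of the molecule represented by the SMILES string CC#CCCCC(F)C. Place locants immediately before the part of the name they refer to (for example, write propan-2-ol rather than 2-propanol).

Counting along the main chain through the multiple bond gives 8 carbons: the parent is octane.
There is one C≡C triple bond, indicated by the ending -yne.
Number the chain so that numbering from this end puts the triple bond at C-2 rather than C-6.
This places the triple bond between C-2 and C-3; a fluoro group at C-7.
Assembling the pieces gives 7-fluorooct-2-yne.

7-fluorooct-2-yne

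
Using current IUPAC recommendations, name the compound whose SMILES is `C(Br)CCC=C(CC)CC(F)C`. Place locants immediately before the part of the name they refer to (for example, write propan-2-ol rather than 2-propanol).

1-bromo-5-ethyl-7-fluorooct-4-ene

The longest chain bearing the multiple bond is 8 carbons long (octane).
The chain contains a C=C double bond, so the unsaturation ending is -ene.
Choose the numbering such that the substituent locant set {1,5,7} is lower than {2,4,8} at the first point of difference.
That gives the double bond between C-4 and C-5; a bromo group at C-1; an ethyl group at C-5; a fluoro group at C-7.
Prefixes are listed alphabetically: bromo, ethyl, fluoro.
Assembling the pieces gives 1-bromo-5-ethyl-7-fluorooct-4-ene.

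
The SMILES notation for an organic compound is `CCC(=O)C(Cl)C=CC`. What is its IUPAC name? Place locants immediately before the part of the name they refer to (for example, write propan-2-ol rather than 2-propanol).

4-chlorohept-5-en-3-one

The longest carbon chain that includes the carbonyl and the multiple bond has 7 carbons, so the parent hydride is heptane.
A ketone (C=O on an internal carbon) is the principal characteristic group, giving the suffix -one.
A C=C double bond in the chain gives the infix -ene-.
Choose the numbering such that numbering from this end puts the carbonyl group at C-3 rather than C-5.
With this numbering: the carbonyl at C-3; the double bond between C-5 and C-6; a chloro group at C-4.
The name is 4-chlorohept-5-en-3-one.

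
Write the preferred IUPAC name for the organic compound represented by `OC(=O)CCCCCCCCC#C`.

The longest carbon chain that includes the –COOH group and the multiple bond has 11 carbons, so the parent hydride is undecane.
A carboxylic acid (terminal –COOH) is the principal characteristic group, giving the suffix -oic acid.
A C≡C triple bond in the chain gives the infix -yne-.
Choose the numbering such that the carboxylic acid carbon is C-1 by definition.
That gives the triple bond between C-10 and C-11.
The name is undec-10-ynoic acid.

undec-10-ynoic acid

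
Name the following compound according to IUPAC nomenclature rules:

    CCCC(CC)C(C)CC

The longest continuous carbon chain has 7 atoms, so the parent hydride is heptane.
Number the chain so that the substituent locant set {3,4} is lower than {4,5} at the first point of difference.
That gives an ethyl group at C-4; a methyl group at C-3.
Prefixes are listed alphabetically: ethyl, methyl.
Assembling the pieces gives 4-ethyl-3-methylheptane.

4-ethyl-3-methylheptane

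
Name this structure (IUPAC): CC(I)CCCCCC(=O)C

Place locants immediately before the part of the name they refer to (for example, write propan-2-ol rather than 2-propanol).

8-iodononan-2-one

Counting along the main chain through the carbonyl gives 9 carbons: the parent is nonane.
The highest-priority functional group is a ketone (C=O on an internal carbon), so the name ends in -one.
Choose the numbering such that numbering from this end puts the carbonyl group at C-2 rather than C-8.
That gives the carbonyl at C-2; an iodo group at C-8.
The name is 8-iodononan-2-one.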